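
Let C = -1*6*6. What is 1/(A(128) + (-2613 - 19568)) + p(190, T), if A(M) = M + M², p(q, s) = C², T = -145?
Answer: 7347023/5669 ≈ 1296.0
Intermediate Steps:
C = -36 (C = -6*6 = -36)
p(q, s) = 1296 (p(q, s) = (-36)² = 1296)
1/(A(128) + (-2613 - 19568)) + p(190, T) = 1/(128*(1 + 128) + (-2613 - 19568)) + 1296 = 1/(128*129 - 22181) + 1296 = 1/(16512 - 22181) + 1296 = 1/(-5669) + 1296 = -1/5669 + 1296 = 7347023/5669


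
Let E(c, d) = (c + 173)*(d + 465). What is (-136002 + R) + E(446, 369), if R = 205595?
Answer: 585839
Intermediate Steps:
E(c, d) = (173 + c)*(465 + d)
(-136002 + R) + E(446, 369) = (-136002 + 205595) + (80445 + 173*369 + 465*446 + 446*369) = 69593 + (80445 + 63837 + 207390 + 164574) = 69593 + 516246 = 585839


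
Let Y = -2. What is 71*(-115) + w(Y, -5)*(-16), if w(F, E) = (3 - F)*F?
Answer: -8005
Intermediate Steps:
w(F, E) = F*(3 - F)
71*(-115) + w(Y, -5)*(-16) = 71*(-115) - 2*(3 - 1*(-2))*(-16) = -8165 - 2*(3 + 2)*(-16) = -8165 - 2*5*(-16) = -8165 - 10*(-16) = -8165 + 160 = -8005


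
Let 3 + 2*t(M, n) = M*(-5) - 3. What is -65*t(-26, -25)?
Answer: -4030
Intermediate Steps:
t(M, n) = -3 - 5*M/2 (t(M, n) = -3/2 + (M*(-5) - 3)/2 = -3/2 + (-5*M - 3)/2 = -3/2 + (-3 - 5*M)/2 = -3/2 + (-3/2 - 5*M/2) = -3 - 5*M/2)
-65*t(-26, -25) = -65*(-3 - 5/2*(-26)) = -65*(-3 + 65) = -65*62 = -4030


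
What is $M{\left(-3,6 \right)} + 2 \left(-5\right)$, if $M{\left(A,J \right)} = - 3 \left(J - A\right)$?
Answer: $-37$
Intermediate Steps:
$M{\left(A,J \right)} = - 3 J + 3 A$
$M{\left(-3,6 \right)} + 2 \left(-5\right) = \left(\left(-3\right) 6 + 3 \left(-3\right)\right) + 2 \left(-5\right) = \left(-18 - 9\right) - 10 = -27 - 10 = -37$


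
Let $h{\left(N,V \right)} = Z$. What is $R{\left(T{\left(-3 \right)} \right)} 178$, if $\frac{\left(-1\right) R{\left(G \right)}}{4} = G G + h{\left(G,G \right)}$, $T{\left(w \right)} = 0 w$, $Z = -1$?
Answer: $712$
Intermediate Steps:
$T{\left(w \right)} = 0$
$h{\left(N,V \right)} = -1$
$R{\left(G \right)} = 4 - 4 G^{2}$ ($R{\left(G \right)} = - 4 \left(G G - 1\right) = - 4 \left(G^{2} - 1\right) = - 4 \left(-1 + G^{2}\right) = 4 - 4 G^{2}$)
$R{\left(T{\left(-3 \right)} \right)} 178 = \left(4 - 4 \cdot 0^{2}\right) 178 = \left(4 - 0\right) 178 = \left(4 + 0\right) 178 = 4 \cdot 178 = 712$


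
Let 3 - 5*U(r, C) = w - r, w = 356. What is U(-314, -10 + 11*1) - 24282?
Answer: -122077/5 ≈ -24415.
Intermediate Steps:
U(r, C) = -353/5 + r/5 (U(r, C) = 3/5 - (356 - r)/5 = 3/5 + (-356/5 + r/5) = -353/5 + r/5)
U(-314, -10 + 11*1) - 24282 = (-353/5 + (1/5)*(-314)) - 24282 = (-353/5 - 314/5) - 24282 = -667/5 - 24282 = -122077/5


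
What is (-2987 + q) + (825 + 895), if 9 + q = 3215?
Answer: 1939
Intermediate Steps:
q = 3206 (q = -9 + 3215 = 3206)
(-2987 + q) + (825 + 895) = (-2987 + 3206) + (825 + 895) = 219 + 1720 = 1939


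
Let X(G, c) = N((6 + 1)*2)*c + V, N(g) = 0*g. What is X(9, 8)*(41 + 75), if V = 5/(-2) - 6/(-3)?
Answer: -58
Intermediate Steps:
V = -1/2 (V = 5*(-1/2) - 6*(-1/3) = -5/2 + 2 = -1/2 ≈ -0.50000)
N(g) = 0
X(G, c) = -1/2 (X(G, c) = 0*c - 1/2 = 0 - 1/2 = -1/2)
X(9, 8)*(41 + 75) = -(41 + 75)/2 = -1/2*116 = -58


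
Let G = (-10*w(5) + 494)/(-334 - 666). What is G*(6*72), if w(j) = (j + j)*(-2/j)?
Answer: -28836/125 ≈ -230.69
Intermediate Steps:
w(j) = -4 (w(j) = (2*j)*(-2/j) = -4)
G = -267/500 (G = (-10*(-4) + 494)/(-334 - 666) = (40 + 494)/(-1000) = 534*(-1/1000) = -267/500 ≈ -0.53400)
G*(6*72) = -801*72/250 = -267/500*432 = -28836/125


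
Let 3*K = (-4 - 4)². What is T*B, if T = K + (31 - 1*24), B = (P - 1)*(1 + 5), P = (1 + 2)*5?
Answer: 2380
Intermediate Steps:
K = 64/3 (K = (-4 - 4)²/3 = (⅓)*(-8)² = (⅓)*64 = 64/3 ≈ 21.333)
P = 15 (P = 3*5 = 15)
B = 84 (B = (15 - 1)*(1 + 5) = 14*6 = 84)
T = 85/3 (T = 64/3 + (31 - 1*24) = 64/3 + (31 - 24) = 64/3 + 7 = 85/3 ≈ 28.333)
T*B = (85/3)*84 = 2380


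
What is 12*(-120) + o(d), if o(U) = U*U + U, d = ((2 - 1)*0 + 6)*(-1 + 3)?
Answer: -1284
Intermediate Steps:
d = 12 (d = (1*0 + 6)*2 = (0 + 6)*2 = 6*2 = 12)
o(U) = U + U² (o(U) = U² + U = U + U²)
12*(-120) + o(d) = 12*(-120) + 12*(1 + 12) = -1440 + 12*13 = -1440 + 156 = -1284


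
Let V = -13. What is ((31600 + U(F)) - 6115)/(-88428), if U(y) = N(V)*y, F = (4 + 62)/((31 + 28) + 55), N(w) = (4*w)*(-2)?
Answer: -485359/1680132 ≈ -0.28888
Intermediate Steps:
N(w) = -8*w
F = 11/19 (F = 66/(59 + 55) = 66/114 = 66*(1/114) = 11/19 ≈ 0.57895)
U(y) = 104*y (U(y) = (-8*(-13))*y = 104*y)
((31600 + U(F)) - 6115)/(-88428) = ((31600 + 104*(11/19)) - 6115)/(-88428) = ((31600 + 1144/19) - 6115)*(-1/88428) = (601544/19 - 6115)*(-1/88428) = (485359/19)*(-1/88428) = -485359/1680132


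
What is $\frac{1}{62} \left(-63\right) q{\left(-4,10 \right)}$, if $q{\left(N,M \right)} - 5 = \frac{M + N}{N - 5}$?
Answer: $- \frac{273}{62} \approx -4.4032$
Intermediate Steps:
$q{\left(N,M \right)} = 5 + \frac{M + N}{-5 + N}$ ($q{\left(N,M \right)} = 5 + \frac{M + N}{N - 5} = 5 + \frac{M + N}{-5 + N}$)
$\frac{1}{62} \left(-63\right) q{\left(-4,10 \right)} = \frac{1}{62} \left(-63\right) \frac{-25 + 10 + 6 \left(-4\right)}{-5 - 4} = \frac{1}{62} \left(-63\right) \frac{-25 + 10 - 24}{-9} = - \frac{63 \left(\left(- \frac{1}{9}\right) \left(-39\right)\right)}{62} = \left(- \frac{63}{62}\right) \frac{13}{3} = - \frac{273}{62}$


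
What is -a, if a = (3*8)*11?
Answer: -264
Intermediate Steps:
a = 264 (a = 24*11 = 264)
-a = -1*264 = -264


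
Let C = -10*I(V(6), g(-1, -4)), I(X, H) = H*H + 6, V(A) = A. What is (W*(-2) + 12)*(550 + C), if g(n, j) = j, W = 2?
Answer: 2640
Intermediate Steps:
I(X, H) = 6 + H² (I(X, H) = H² + 6 = 6 + H²)
C = -220 (C = -10*(6 + (-4)²) = -10*(6 + 16) = -10*22 = -220)
(W*(-2) + 12)*(550 + C) = (2*(-2) + 12)*(550 - 220) = (-4 + 12)*330 = 8*330 = 2640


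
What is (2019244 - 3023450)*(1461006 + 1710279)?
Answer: -3184623424710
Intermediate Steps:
(2019244 - 3023450)*(1461006 + 1710279) = -1004206*3171285 = -3184623424710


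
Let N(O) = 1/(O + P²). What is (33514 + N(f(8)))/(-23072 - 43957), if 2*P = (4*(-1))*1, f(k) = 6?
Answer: -335141/670290 ≈ -0.49999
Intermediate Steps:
P = -2 (P = ((4*(-1))*1)/2 = (-4*1)/2 = (½)*(-4) = -2)
N(O) = 1/(4 + O) (N(O) = 1/(O + (-2)²) = 1/(O + 4) = 1/(4 + O))
(33514 + N(f(8)))/(-23072 - 43957) = (33514 + 1/(4 + 6))/(-23072 - 43957) = (33514 + 1/10)/(-67029) = (33514 + ⅒)*(-1/67029) = (335141/10)*(-1/67029) = -335141/670290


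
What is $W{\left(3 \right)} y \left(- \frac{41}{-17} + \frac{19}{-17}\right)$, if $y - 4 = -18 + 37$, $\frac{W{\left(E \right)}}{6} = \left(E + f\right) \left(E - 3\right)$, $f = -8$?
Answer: $0$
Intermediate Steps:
$W{\left(E \right)} = 6 \left(-8 + E\right) \left(-3 + E\right)$ ($W{\left(E \right)} = 6 \left(E - 8\right) \left(E - 3\right) = 6 \left(-8 + E\right) \left(-3 + E\right)$)
$y = 23$ ($y = 4 + \left(-18 + 37\right) = 4 + 19 = 23$)
$W{\left(3 \right)} y \left(- \frac{41}{-17} + \frac{19}{-17}\right) = \left(144 - 198 + 6 \cdot 3^{2}\right) 23 \left(- \frac{41}{-17} + \frac{19}{-17}\right) = \left(144 - 198 + 6 \cdot 9\right) 23 \left(\left(-41\right) \left(- \frac{1}{17}\right) + 19 \left(- \frac{1}{17}\right)\right) = \left(144 - 198 + 54\right) 23 \left(\frac{41}{17} - \frac{19}{17}\right) = 0 \cdot 23 \cdot \frac{22}{17} = 0 \cdot \frac{22}{17} = 0$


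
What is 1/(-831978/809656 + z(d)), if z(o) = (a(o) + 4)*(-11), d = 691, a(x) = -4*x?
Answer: 404828/12290162091 ≈ 3.2939e-5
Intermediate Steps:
z(o) = -44 + 44*o (z(o) = (-4*o + 4)*(-11) = (4 - 4*o)*(-11) = -44 + 44*o)
1/(-831978/809656 + z(d)) = 1/(-831978/809656 + (-44 + 44*691)) = 1/(-831978*1/809656 + (-44 + 30404)) = 1/(-415989/404828 + 30360) = 1/(12290162091/404828) = 404828/12290162091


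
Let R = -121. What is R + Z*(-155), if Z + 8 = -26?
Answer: 5149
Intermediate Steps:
Z = -34 (Z = -8 - 26 = -34)
R + Z*(-155) = -121 - 34*(-155) = -121 + 5270 = 5149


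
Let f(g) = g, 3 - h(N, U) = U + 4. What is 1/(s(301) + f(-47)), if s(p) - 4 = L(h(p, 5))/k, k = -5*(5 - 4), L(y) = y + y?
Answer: -5/203 ≈ -0.024631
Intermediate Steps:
h(N, U) = -1 - U (h(N, U) = 3 - (U + 4) = 3 - (4 + U) = 3 + (-4 - U) = -1 - U)
L(y) = 2*y
k = -5 (k = -5*1 = -5)
s(p) = 32/5 (s(p) = 4 + (2*(-1 - 1*5))/(-5) = 4 + (2*(-1 - 5))*(-1/5) = 4 + (2*(-6))*(-1/5) = 4 - 12*(-1/5) = 4 + 12/5 = 32/5)
1/(s(301) + f(-47)) = 1/(32/5 - 47) = 1/(-203/5) = -5/203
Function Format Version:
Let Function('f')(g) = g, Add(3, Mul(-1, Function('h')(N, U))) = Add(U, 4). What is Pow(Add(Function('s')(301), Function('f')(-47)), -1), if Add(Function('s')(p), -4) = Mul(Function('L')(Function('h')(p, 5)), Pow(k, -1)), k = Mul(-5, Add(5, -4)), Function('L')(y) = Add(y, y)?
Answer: Rational(-5, 203) ≈ -0.024631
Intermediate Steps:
Function('h')(N, U) = Add(-1, Mul(-1, U)) (Function('h')(N, U) = Add(3, Mul(-1, Add(U, 4))) = Add(3, Mul(-1, Add(4, U))) = Add(3, Add(-4, Mul(-1, U))) = Add(-1, Mul(-1, U)))
Function('L')(y) = Mul(2, y)
k = -5 (k = Mul(-5, 1) = -5)
Function('s')(p) = Rational(32, 5) (Function('s')(p) = Add(4, Mul(Mul(2, Add(-1, Mul(-1, 5))), Pow(-5, -1))) = Add(4, Mul(Mul(2, Add(-1, -5)), Rational(-1, 5))) = Add(4, Mul(Mul(2, -6), Rational(-1, 5))) = Add(4, Mul(-12, Rational(-1, 5))) = Add(4, Rational(12, 5)) = Rational(32, 5))
Pow(Add(Function('s')(301), Function('f')(-47)), -1) = Pow(Add(Rational(32, 5), -47), -1) = Pow(Rational(-203, 5), -1) = Rational(-5, 203)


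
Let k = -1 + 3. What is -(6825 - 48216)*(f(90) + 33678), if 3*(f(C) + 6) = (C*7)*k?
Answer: 1411101972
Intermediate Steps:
k = 2
f(C) = -6 + 14*C/3 (f(C) = -6 + ((C*7)*2)/3 = -6 + ((7*C)*2)/3 = -6 + (14*C)/3 = -6 + 14*C/3)
-(6825 - 48216)*(f(90) + 33678) = -(6825 - 48216)*((-6 + (14/3)*90) + 33678) = -(-41391)*((-6 + 420) + 33678) = -(-41391)*(414 + 33678) = -(-41391)*34092 = -1*(-1411101972) = 1411101972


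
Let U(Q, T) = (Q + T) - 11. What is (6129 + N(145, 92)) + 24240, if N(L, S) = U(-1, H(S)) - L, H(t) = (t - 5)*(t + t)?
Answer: 46220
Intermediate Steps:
H(t) = 2*t*(-5 + t) (H(t) = (-5 + t)*(2*t) = 2*t*(-5 + t))
U(Q, T) = -11 + Q + T
N(L, S) = -12 - L + 2*S*(-5 + S) (N(L, S) = (-11 - 1 + 2*S*(-5 + S)) - L = (-12 + 2*S*(-5 + S)) - L = -12 - L + 2*S*(-5 + S))
(6129 + N(145, 92)) + 24240 = (6129 + (-12 - 1*145 + 2*92*(-5 + 92))) + 24240 = (6129 + (-12 - 145 + 2*92*87)) + 24240 = (6129 + (-12 - 145 + 16008)) + 24240 = (6129 + 15851) + 24240 = 21980 + 24240 = 46220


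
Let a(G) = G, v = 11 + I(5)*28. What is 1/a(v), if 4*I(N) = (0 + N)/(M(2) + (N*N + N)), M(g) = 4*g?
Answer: 38/453 ≈ 0.083885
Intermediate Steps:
I(N) = N/(4*(8 + N + N**2)) (I(N) = ((0 + N)/(4*2 + (N*N + N)))/4 = (N/(8 + (N**2 + N)))/4 = (N/(8 + (N + N**2)))/4 = (N/(8 + N + N**2))/4 = N/(4*(8 + N + N**2)))
v = 453/38 (v = 11 + ((1/4)*5/(8 + 5 + 5**2))*28 = 11 + ((1/4)*5/(8 + 5 + 25))*28 = 11 + ((1/4)*5/38)*28 = 11 + ((1/4)*5*(1/38))*28 = 11 + (5/152)*28 = 11 + 35/38 = 453/38 ≈ 11.921)
1/a(v) = 1/(453/38) = 38/453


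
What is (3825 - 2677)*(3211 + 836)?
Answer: 4645956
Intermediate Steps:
(3825 - 2677)*(3211 + 836) = 1148*4047 = 4645956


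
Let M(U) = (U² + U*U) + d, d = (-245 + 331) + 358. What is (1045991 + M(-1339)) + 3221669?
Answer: 7853946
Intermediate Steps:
d = 444 (d = 86 + 358 = 444)
M(U) = 444 + 2*U² (M(U) = (U² + U*U) + 444 = (U² + U²) + 444 = 2*U² + 444 = 444 + 2*U²)
(1045991 + M(-1339)) + 3221669 = (1045991 + (444 + 2*(-1339)²)) + 3221669 = (1045991 + (444 + 2*1792921)) + 3221669 = (1045991 + (444 + 3585842)) + 3221669 = (1045991 + 3586286) + 3221669 = 4632277 + 3221669 = 7853946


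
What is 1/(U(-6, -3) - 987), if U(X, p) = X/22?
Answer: -11/10860 ≈ -0.0010129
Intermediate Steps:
U(X, p) = X/22 (U(X, p) = X*(1/22) = X/22)
1/(U(-6, -3) - 987) = 1/((1/22)*(-6) - 987) = 1/(-3/11 - 987) = 1/(-10860/11) = -11/10860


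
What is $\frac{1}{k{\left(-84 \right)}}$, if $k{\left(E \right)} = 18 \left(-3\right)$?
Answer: $- \frac{1}{54} \approx -0.018519$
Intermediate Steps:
$k{\left(E \right)} = -54$
$\frac{1}{k{\left(-84 \right)}} = \frac{1}{-54} = - \frac{1}{54}$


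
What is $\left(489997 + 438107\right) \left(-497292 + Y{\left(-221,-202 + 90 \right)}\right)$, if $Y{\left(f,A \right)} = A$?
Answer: $-461642642016$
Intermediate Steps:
$\left(489997 + 438107\right) \left(-497292 + Y{\left(-221,-202 + 90 \right)}\right) = \left(489997 + 438107\right) \left(-497292 + \left(-202 + 90\right)\right) = 928104 \left(-497292 - 112\right) = 928104 \left(-497404\right) = -461642642016$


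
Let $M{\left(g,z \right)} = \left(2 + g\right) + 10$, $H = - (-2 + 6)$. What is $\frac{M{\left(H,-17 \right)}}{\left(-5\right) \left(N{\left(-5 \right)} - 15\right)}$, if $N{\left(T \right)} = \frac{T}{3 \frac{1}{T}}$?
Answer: $\frac{6}{25} \approx 0.24$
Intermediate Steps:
$H = -4$ ($H = \left(-1\right) 4 = -4$)
$M{\left(g,z \right)} = 12 + g$
$N{\left(T \right)} = \frac{T^{2}}{3}$ ($N{\left(T \right)} = T \frac{T}{3} = \frac{T^{2}}{3}$)
$\frac{M{\left(H,-17 \right)}}{\left(-5\right) \left(N{\left(-5 \right)} - 15\right)} = \frac{12 - 4}{\left(-5\right) \left(\frac{\left(-5\right)^{2}}{3} - 15\right)} = \frac{8}{\left(-5\right) \left(\frac{1}{3} \cdot 25 - 15\right)} = \frac{8}{\left(-5\right) \left(\frac{25}{3} - 15\right)} = \frac{8}{\left(-5\right) \left(- \frac{20}{3}\right)} = \frac{8}{\frac{100}{3}} = 8 \cdot \frac{3}{100} = \frac{6}{25}$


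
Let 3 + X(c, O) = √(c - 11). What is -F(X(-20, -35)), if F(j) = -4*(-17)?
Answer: -68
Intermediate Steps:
X(c, O) = -3 + √(-11 + c) (X(c, O) = -3 + √(c - 11) = -3 + √(-11 + c))
F(j) = 68
-F(X(-20, -35)) = -1*68 = -68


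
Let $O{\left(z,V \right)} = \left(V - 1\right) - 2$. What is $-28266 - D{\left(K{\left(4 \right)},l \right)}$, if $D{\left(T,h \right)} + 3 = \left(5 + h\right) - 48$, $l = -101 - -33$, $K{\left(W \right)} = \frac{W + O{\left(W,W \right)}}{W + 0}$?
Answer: $-28152$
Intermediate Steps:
$O{\left(z,V \right)} = -3 + V$ ($O{\left(z,V \right)} = \left(-1 + V\right) - 2 = -3 + V$)
$K{\left(W \right)} = \frac{-3 + 2 W}{W}$ ($K{\left(W \right)} = \frac{W + \left(-3 + W\right)}{W + 0} = \frac{-3 + 2 W}{W}$)
$l = -68$ ($l = -101 + 33 = -68$)
$D{\left(T,h \right)} = -46 + h$ ($D{\left(T,h \right)} = -3 + \left(\left(5 + h\right) - 48\right) = -3 + \left(-43 + h\right) = -46 + h$)
$-28266 - D{\left(K{\left(4 \right)},l \right)} = -28266 - \left(-46 - 68\right) = -28266 - -114 = -28266 + 114 = -28152$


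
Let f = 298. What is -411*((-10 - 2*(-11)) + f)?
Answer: -127410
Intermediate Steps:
-411*((-10 - 2*(-11)) + f) = -411*((-10 - 2*(-11)) + 298) = -411*((-10 + 22) + 298) = -411*(12 + 298) = -411*310 = -127410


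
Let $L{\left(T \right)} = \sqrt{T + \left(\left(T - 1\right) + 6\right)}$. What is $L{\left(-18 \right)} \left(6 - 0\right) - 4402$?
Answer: $-4402 + 6 i \sqrt{31} \approx -4402.0 + 33.407 i$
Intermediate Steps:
$L{\left(T \right)} = \sqrt{5 + 2 T}$ ($L{\left(T \right)} = \sqrt{T + \left(\left(-1 + T\right) + 6\right)} = \sqrt{T + \left(5 + T\right)} = \sqrt{5 + 2 T}$)
$L{\left(-18 \right)} \left(6 - 0\right) - 4402 = \sqrt{5 + 2 \left(-18\right)} \left(6 - 0\right) - 4402 = \sqrt{5 - 36} \left(6 + 0\right) - 4402 = \sqrt{-31} \cdot 6 - 4402 = i \sqrt{31} \cdot 6 - 4402 = 6 i \sqrt{31} - 4402 = -4402 + 6 i \sqrt{31}$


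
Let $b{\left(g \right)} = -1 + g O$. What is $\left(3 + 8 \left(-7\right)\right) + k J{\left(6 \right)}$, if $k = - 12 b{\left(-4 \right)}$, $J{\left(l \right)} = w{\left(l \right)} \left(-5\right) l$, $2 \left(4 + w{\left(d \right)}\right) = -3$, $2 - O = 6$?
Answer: $-29753$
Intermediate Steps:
$O = -4$ ($O = 2 - 6 = -4$)
$w{\left(d \right)} = - \frac{11}{2}$ ($w{\left(d \right)} = -4 + \frac{1}{2} \left(-3\right) = -4 - \frac{3}{2} = - \frac{11}{2}$)
$J{\left(l \right)} = \frac{55 l}{2}$ ($J{\left(l \right)} = \left(- \frac{11}{2}\right) \left(-5\right) l = \frac{55 l}{2}$)
$b{\left(g \right)} = -1 - 4 g$ ($b{\left(g \right)} = -1 + g \left(-4\right) = -1 - 4 g$)
$k = -180$ ($k = - 12 \left(-1 - -16\right) = - 12 \left(-1 + 16\right) = \left(-12\right) 15 = -180$)
$\left(3 + 8 \left(-7\right)\right) + k J{\left(6 \right)} = \left(3 + 8 \left(-7\right)\right) - 180 \cdot \frac{55}{2} \cdot 6 = \left(3 - 56\right) - 29700 = -53 - 29700 = -29753$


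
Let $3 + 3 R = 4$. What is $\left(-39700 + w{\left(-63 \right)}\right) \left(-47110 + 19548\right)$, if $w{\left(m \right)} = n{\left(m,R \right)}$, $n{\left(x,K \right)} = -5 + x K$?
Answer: $1094928012$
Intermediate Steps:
$R = \frac{1}{3}$ ($R = -1 + \frac{1}{3} \cdot 4 = -1 + \frac{4}{3} = \frac{1}{3} \approx 0.33333$)
$n{\left(x,K \right)} = -5 + K x$
$w{\left(m \right)} = -5 + \frac{m}{3}$
$\left(-39700 + w{\left(-63 \right)}\right) \left(-47110 + 19548\right) = \left(-39700 + \left(-5 + \frac{1}{3} \left(-63\right)\right)\right) \left(-47110 + 19548\right) = \left(-39700 - 26\right) \left(-27562\right) = \left(-39726\right) \left(-27562\right) = 1094928012$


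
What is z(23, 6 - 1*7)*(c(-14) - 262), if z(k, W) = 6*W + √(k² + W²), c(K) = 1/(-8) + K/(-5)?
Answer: 31119/20 - 10373*√530/40 ≈ -4414.2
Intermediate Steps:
c(K) = -⅛ - K/5 (c(K) = 1*(-⅛) + K*(-⅕) = -⅛ - K/5)
z(k, W) = √(W² + k²) + 6*W (z(k, W) = 6*W + √(W² + k²) = √(W² + k²) + 6*W)
z(23, 6 - 1*7)*(c(-14) - 262) = (√((6 - 1*7)² + 23²) + 6*(6 - 1*7))*((-⅛ - ⅕*(-14)) - 262) = (√((6 - 7)² + 529) + 6*(6 - 7))*((-⅛ + 14/5) - 262) = (√((-1)² + 529) + 6*(-1))*(107/40 - 262) = (√(1 + 529) - 6)*(-10373/40) = (√530 - 6)*(-10373/40) = (-6 + √530)*(-10373/40) = 31119/20 - 10373*√530/40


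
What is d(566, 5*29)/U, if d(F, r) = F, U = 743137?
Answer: 566/743137 ≈ 0.00076164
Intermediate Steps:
d(566, 5*29)/U = 566/743137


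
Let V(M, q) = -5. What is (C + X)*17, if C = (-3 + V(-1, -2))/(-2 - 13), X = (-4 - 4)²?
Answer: 16456/15 ≈ 1097.1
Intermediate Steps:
X = 64 (X = (-8)² = 64)
C = 8/15 (C = (-3 - 5)/(-2 - 13) = -8/(-15) = -8*(-1/15) = 8/15 ≈ 0.53333)
(C + X)*17 = (8/15 + 64)*17 = (968/15)*17 = 16456/15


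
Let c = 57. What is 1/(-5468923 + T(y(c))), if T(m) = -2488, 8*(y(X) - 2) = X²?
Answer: -1/5471411 ≈ -1.8277e-7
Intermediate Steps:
y(X) = 2 + X²/8
1/(-5468923 + T(y(c))) = 1/(-5468923 - 2488) = 1/(-5471411) = -1/5471411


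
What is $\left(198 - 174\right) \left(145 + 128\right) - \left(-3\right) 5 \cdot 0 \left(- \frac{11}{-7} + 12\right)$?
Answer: $6552$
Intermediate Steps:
$\left(198 - 174\right) \left(145 + 128\right) - \left(-3\right) 5 \cdot 0 \left(- \frac{11}{-7} + 12\right) = 24 \cdot 273 - \left(-15\right) 0 \left(\left(-11\right) \left(- \frac{1}{7}\right) + 12\right) = 6552 - 0 \left(\frac{11}{7} + 12\right) = 6552 - 0 \cdot \frac{95}{7} = 6552 - 0 = 6552 + 0 = 6552$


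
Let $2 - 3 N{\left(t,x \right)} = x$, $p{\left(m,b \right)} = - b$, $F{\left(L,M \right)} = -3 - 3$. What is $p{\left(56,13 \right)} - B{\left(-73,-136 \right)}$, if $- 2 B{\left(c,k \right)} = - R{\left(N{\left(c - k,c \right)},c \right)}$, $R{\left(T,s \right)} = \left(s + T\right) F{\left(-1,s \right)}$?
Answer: $-157$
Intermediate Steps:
$F{\left(L,M \right)} = -6$ ($F{\left(L,M \right)} = -3 - 3 = -6$)
$N{\left(t,x \right)} = \frac{2}{3} - \frac{x}{3}$
$R{\left(T,s \right)} = - 6 T - 6 s$ ($R{\left(T,s \right)} = \left(s + T\right) \left(-6\right) = \left(T + s\right) \left(-6\right) = - 6 T - 6 s$)
$B{\left(c,k \right)} = -2 - 2 c$ ($B{\left(c,k \right)} = - \frac{\left(-1\right) \left(- 6 \left(\frac{2}{3} - \frac{c}{3}\right) - 6 c\right)}{2} = - \frac{\left(-1\right) \left(\left(-4 + 2 c\right) - 6 c\right)}{2} = - \frac{\left(-1\right) \left(-4 - 4 c\right)}{2} = - \frac{4 + 4 c}{2} = -2 - 2 c$)
$p{\left(56,13 \right)} - B{\left(-73,-136 \right)} = \left(-1\right) 13 - \left(-2 - -146\right) = -13 - \left(-2 + 146\right) = -13 - 144 = -157$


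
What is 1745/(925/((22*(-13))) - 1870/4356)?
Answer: -449163/943 ≈ -476.31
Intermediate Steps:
1745/(925/((22*(-13))) - 1870/4356) = 1745/(925/(-286) - 1870*1/4356) = 1745/(925*(-1/286) - 85/198) = 1745/(-925/286 - 85/198) = 1745/(-4715/1287) = 1745*(-1287/4715) = -449163/943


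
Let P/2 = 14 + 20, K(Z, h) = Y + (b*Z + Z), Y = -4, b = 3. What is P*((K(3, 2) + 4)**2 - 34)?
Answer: 7480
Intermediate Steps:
K(Z, h) = -4 + 4*Z (K(Z, h) = -4 + (3*Z + Z) = -4 + 4*Z)
P = 68 (P = 2*(14 + 20) = 2*34 = 68)
P*((K(3, 2) + 4)**2 - 34) = 68*(((-4 + 4*3) + 4)**2 - 34) = 68*(((-4 + 12) + 4)**2 - 34) = 68*((8 + 4)**2 - 34) = 68*(12**2 - 34) = 68*(144 - 34) = 68*110 = 7480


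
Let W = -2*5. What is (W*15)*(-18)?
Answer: 2700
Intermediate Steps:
W = -10
(W*15)*(-18) = -10*15*(-18) = -150*(-18) = 2700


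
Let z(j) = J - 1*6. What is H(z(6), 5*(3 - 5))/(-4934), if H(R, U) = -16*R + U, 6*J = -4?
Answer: -145/7401 ≈ -0.019592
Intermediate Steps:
J = -⅔ (J = (⅙)*(-4) = -⅔ ≈ -0.66667)
z(j) = -20/3 (z(j) = -⅔ - 1*6 = -⅔ - 6 = -20/3)
H(R, U) = U - 16*R
H(z(6), 5*(3 - 5))/(-4934) = (5*(3 - 5) - 16*(-20/3))/(-4934) = (5*(-2) + 320/3)*(-1/4934) = (-10 + 320/3)*(-1/4934) = (290/3)*(-1/4934) = -145/7401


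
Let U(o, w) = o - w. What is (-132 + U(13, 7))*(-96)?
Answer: 12096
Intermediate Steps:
(-132 + U(13, 7))*(-96) = (-132 + (13 - 1*7))*(-96) = (-132 + (13 - 7))*(-96) = (-132 + 6)*(-96) = -126*(-96) = 12096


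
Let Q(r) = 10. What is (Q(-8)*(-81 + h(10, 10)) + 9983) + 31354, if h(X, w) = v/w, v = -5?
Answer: 40522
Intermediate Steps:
h(X, w) = -5/w
(Q(-8)*(-81 + h(10, 10)) + 9983) + 31354 = (10*(-81 - 5/10) + 9983) + 31354 = (10*(-81 - 5*⅒) + 9983) + 31354 = (10*(-81 - ½) + 9983) + 31354 = (10*(-163/2) + 9983) + 31354 = (-815 + 9983) + 31354 = 9168 + 31354 = 40522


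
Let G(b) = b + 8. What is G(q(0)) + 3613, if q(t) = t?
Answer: 3621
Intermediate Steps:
G(b) = 8 + b
G(q(0)) + 3613 = (8 + 0) + 3613 = 8 + 3613 = 3621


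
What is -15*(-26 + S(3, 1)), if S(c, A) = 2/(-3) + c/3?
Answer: 385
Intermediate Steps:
S(c, A) = -⅔ + c/3 (S(c, A) = 2*(-⅓) + c*(⅓) = -⅔ + c/3)
-15*(-26 + S(3, 1)) = -15*(-26 + (-⅔ + (⅓)*3)) = -15*(-26 + (-⅔ + 1)) = -15*(-26 + ⅓) = -15*(-77/3) = 385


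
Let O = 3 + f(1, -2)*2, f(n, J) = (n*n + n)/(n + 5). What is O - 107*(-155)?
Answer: 49766/3 ≈ 16589.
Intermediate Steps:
f(n, J) = (n + n**2)/(5 + n) (f(n, J) = (n**2 + n)/(5 + n) = (n + n**2)/(5 + n))
O = 11/3 (O = 3 + (1*(1 + 1)/(5 + 1))*2 = 3 + (1*2/6)*2 = 3 + (1*(1/6)*2)*2 = 3 + (1/3)*2 = 3 + 2/3 = 11/3 ≈ 3.6667)
O - 107*(-155) = 11/3 - 107*(-155) = 11/3 + 16585 = 49766/3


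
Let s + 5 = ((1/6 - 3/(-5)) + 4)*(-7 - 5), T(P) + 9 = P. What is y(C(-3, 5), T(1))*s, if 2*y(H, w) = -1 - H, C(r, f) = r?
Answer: -311/5 ≈ -62.200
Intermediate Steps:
T(P) = -9 + P
y(H, w) = -½ - H/2 (y(H, w) = (-1 - H)/2 = -½ - H/2)
s = -311/5 (s = -5 + ((1/6 - 3/(-5)) + 4)*(-7 - 5) = -5 + ((1*(⅙) - 3*(-⅕)) + 4)*(-12) = -5 + ((⅙ + ⅗) + 4)*(-12) = -5 + (23/30 + 4)*(-12) = -5 + (143/30)*(-12) = -5 - 286/5 = -311/5 ≈ -62.200)
y(C(-3, 5), T(1))*s = (-½ - ½*(-3))*(-311/5) = (-½ + 3/2)*(-311/5) = 1*(-311/5) = -311/5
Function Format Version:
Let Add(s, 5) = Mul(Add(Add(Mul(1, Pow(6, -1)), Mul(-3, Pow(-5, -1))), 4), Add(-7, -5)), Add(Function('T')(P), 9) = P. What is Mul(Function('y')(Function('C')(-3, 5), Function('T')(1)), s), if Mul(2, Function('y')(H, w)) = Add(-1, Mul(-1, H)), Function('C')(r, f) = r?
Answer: Rational(-311, 5) ≈ -62.200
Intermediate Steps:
Function('T')(P) = Add(-9, P)
Function('y')(H, w) = Add(Rational(-1, 2), Mul(Rational(-1, 2), H)) (Function('y')(H, w) = Mul(Rational(1, 2), Add(-1, Mul(-1, H))) = Add(Rational(-1, 2), Mul(Rational(-1, 2), H)))
s = Rational(-311, 5) (s = Add(-5, Mul(Add(Add(Mul(1, Pow(6, -1)), Mul(-3, Pow(-5, -1))), 4), Add(-7, -5))) = Add(-5, Mul(Add(Add(Mul(1, Rational(1, 6)), Mul(-3, Rational(-1, 5))), 4), -12)) = Add(-5, Mul(Add(Add(Rational(1, 6), Rational(3, 5)), 4), -12)) = Add(-5, Mul(Add(Rational(23, 30), 4), -12)) = Add(-5, Mul(Rational(143, 30), -12)) = Add(-5, Rational(-286, 5)) = Rational(-311, 5) ≈ -62.200)
Mul(Function('y')(Function('C')(-3, 5), Function('T')(1)), s) = Mul(Add(Rational(-1, 2), Mul(Rational(-1, 2), -3)), Rational(-311, 5)) = Mul(Add(Rational(-1, 2), Rational(3, 2)), Rational(-311, 5)) = Mul(1, Rational(-311, 5)) = Rational(-311, 5)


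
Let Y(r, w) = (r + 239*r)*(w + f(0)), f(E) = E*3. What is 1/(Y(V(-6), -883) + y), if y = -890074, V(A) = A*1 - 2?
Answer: 1/805286 ≈ 1.2418e-6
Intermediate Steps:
V(A) = -2 + A (V(A) = A - 2 = -2 + A)
f(E) = 3*E
Y(r, w) = 240*r*w (Y(r, w) = (r + 239*r)*(w + 3*0) = (240*r)*(w + 0) = (240*r)*w = 240*r*w)
1/(Y(V(-6), -883) + y) = 1/(240*(-2 - 6)*(-883) - 890074) = 1/(240*(-8)*(-883) - 890074) = 1/(1695360 - 890074) = 1/805286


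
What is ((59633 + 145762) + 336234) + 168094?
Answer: 709723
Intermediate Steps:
((59633 + 145762) + 336234) + 168094 = (205395 + 336234) + 168094 = 541629 + 168094 = 709723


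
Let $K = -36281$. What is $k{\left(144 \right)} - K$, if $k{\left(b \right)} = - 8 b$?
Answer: $35129$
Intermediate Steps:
$k{\left(144 \right)} - K = \left(-8\right) 144 - -36281 = -1152 + 36281 = 35129$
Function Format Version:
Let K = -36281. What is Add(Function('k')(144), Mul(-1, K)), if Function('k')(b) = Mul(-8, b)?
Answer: 35129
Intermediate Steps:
Add(Function('k')(144), Mul(-1, K)) = Add(Mul(-8, 144), Mul(-1, -36281)) = Add(-1152, 36281) = 35129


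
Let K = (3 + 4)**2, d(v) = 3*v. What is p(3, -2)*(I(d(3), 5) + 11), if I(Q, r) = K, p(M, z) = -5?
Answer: -300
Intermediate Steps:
K = 49 (K = 7**2 = 49)
I(Q, r) = 49
p(3, -2)*(I(d(3), 5) + 11) = -5*(49 + 11) = -5*60 = -300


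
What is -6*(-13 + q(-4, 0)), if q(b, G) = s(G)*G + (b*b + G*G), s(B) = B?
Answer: -18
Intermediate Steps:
q(b, G) = b² + 2*G² (q(b, G) = G*G + (b*b + G*G) = G² + (b² + G²) = G² + (G² + b²) = b² + 2*G²)
-6*(-13 + q(-4, 0)) = -6*(-13 + ((-4)² + 2*0²)) = -6*(-13 + (16 + 2*0)) = -6*(-13 + (16 + 0)) = -6*(-13 + 16) = -6*3 = -18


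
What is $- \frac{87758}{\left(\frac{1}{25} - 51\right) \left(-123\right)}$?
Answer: $- \frac{1096975}{78351} \approx -14.001$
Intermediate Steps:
$- \frac{87758}{\left(\frac{1}{25} - 51\right) \left(-123\right)} = - \frac{87758}{\left(- \frac{1274}{25}\right) \left(-123\right)} = - \frac{87758}{\frac{156702}{25}} = \left(-87758\right) \frac{25}{156702} = - \frac{1096975}{78351}$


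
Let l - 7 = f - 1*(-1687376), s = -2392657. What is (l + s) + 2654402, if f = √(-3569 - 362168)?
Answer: 1949128 + I*√365737 ≈ 1.9491e+6 + 604.76*I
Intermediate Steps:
f = I*√365737 (f = √(-365737) = I*√365737 ≈ 604.76*I)
l = 1687383 + I*√365737 (l = 7 + (I*√365737 - 1*(-1687376)) = 7 + (I*√365737 + 1687376) = 7 + (1687376 + I*√365737) = 1687383 + I*√365737 ≈ 1.6874e+6 + 604.76*I)
(l + s) + 2654402 = ((1687383 + I*√365737) - 2392657) + 2654402 = (-705274 + I*√365737) + 2654402 = 1949128 + I*√365737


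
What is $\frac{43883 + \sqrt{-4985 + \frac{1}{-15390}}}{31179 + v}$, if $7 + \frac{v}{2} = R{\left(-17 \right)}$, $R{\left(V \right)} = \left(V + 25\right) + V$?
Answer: $\frac{43883}{31147} + \frac{i \sqrt{14576638690}}{53261370} \approx 1.4089 + 0.0022668 i$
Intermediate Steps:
$R{\left(V \right)} = 25 + 2 V$ ($R{\left(V \right)} = \left(25 + V\right) + V = 25 + 2 V$)
$v = -32$ ($v = -14 + 2 \left(25 + 2 \left(-17\right)\right) = -14 + 2 \left(25 - 34\right) = -14 + 2 \left(-9\right) = -14 - 18 = -32$)
$\frac{43883 + \sqrt{-4985 + \frac{1}{-15390}}}{31179 + v} = \frac{43883 + \sqrt{-4985 + \frac{1}{-15390}}}{31179 - 32} = \frac{43883 + \sqrt{-4985 - \frac{1}{15390}}}{31147} = \left(43883 + \sqrt{- \frac{76719151}{15390}}\right) \frac{1}{31147} = \left(43883 + \frac{i \sqrt{14576638690}}{1710}\right) \frac{1}{31147} = \frac{43883}{31147} + \frac{i \sqrt{14576638690}}{53261370}$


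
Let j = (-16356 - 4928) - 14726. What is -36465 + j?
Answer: -72475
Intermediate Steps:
j = -36010 (j = -21284 - 14726 = -36010)
-36465 + j = -36465 - 36010 = -72475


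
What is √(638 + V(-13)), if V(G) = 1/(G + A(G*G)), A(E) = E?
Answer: √3881631/78 ≈ 25.259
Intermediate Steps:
V(G) = 1/(G + G²) (V(G) = 1/(G + G*G) = 1/(G + G²))
√(638 + V(-13)) = √(638 + 1/((-13)*(1 - 13))) = √(638 - 1/13/(-12)) = √(638 - 1/13*(-1/12)) = √(638 + 1/156) = √(99529/156) = √3881631/78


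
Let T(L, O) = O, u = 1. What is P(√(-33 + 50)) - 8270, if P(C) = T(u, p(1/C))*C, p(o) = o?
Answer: -8269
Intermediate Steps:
P(C) = 1 (P(C) = C/C = 1)
P(√(-33 + 50)) - 8270 = 1 - 8270 = -8269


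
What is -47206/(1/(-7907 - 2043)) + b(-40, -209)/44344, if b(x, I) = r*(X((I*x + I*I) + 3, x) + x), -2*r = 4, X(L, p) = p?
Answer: 2603545437120/5543 ≈ 4.6970e+8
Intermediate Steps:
r = -2 (r = -½*4 = -2)
b(x, I) = -4*x (b(x, I) = -2*(x + x) = -4*x)
-47206/(1/(-7907 - 2043)) + b(-40, -209)/44344 = -47206/(1/(-7907 - 2043)) - 4*(-40)/44344 = -47206/(1/(-9950)) + 160*(1/44344) = -47206/(-1/9950) + 20/5543 = -47206*(-9950) + 20/5543 = 469699700 + 20/5543 = 2603545437120/5543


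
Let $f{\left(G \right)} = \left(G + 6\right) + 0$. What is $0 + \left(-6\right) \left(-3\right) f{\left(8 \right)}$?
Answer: $252$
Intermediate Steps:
$f{\left(G \right)} = 6 + G$ ($f{\left(G \right)} = \left(6 + G\right) + 0 = 6 + G$)
$0 + \left(-6\right) \left(-3\right) f{\left(8 \right)} = 0 + \left(-6\right) \left(-3\right) \left(6 + 8\right) = 0 + 18 \cdot 14 = 0 + 252 = 252$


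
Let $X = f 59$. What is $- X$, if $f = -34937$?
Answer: $2061283$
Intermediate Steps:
$X = -2061283$ ($X = \left(-34937\right) 59 = -2061283$)
$- X = \left(-1\right) \left(-2061283\right) = 2061283$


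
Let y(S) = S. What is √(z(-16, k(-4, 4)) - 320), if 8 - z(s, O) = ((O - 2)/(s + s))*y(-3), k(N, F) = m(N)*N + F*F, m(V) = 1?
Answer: I*√5007/4 ≈ 17.69*I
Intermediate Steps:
k(N, F) = N + F² (k(N, F) = 1*N + F*F = N + F²)
z(s, O) = 8 + 3*(-2 + O)/(2*s) (z(s, O) = 8 - (O - 2)/(s + s)*(-3) = 8 - (-2 + O)/((2*s))*(-3) = 8 - (-2 + O)*(1/(2*s))*(-3) = 8 - (-2 + O)/(2*s)*(-3) = 8 - (-3)*(-2 + O)/(2*s) = 8 + 3*(-2 + O)/(2*s))
√(z(-16, k(-4, 4)) - 320) = √((½)*(-6 + 3*(-4 + 4²) + 16*(-16))/(-16) - 320) = √((½)*(-1/16)*(-6 + 3*(-4 + 16) - 256) - 320) = √((½)*(-1/16)*(-6 + 3*12 - 256) - 320) = √((½)*(-1/16)*(-6 + 36 - 256) - 320) = √((½)*(-1/16)*(-226) - 320) = √(113/16 - 320) = √(-5007/16) = I*√5007/4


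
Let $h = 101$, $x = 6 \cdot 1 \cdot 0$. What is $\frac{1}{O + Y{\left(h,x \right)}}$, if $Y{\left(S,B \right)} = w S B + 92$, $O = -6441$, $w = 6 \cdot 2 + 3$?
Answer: $- \frac{1}{6349} \approx -0.00015751$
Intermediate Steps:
$w = 15$ ($w = 12 + 3 = 15$)
$x = 0$ ($x = 6 \cdot 0 = 0$)
$Y{\left(S,B \right)} = 92 + 15 B S$ ($Y{\left(S,B \right)} = 15 S B + 92 = 15 B S + 92 = 92 + 15 B S$)
$\frac{1}{O + Y{\left(h,x \right)}} = \frac{1}{-6441 + \left(92 + 15 \cdot 0 \cdot 101\right)} = \frac{1}{-6441 + \left(92 + 0\right)} = \frac{1}{-6441 + 92} = \frac{1}{-6349} = - \frac{1}{6349}$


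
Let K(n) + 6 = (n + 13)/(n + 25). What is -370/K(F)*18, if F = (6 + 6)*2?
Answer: 326340/257 ≈ 1269.8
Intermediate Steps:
F = 24 (F = 12*2 = 24)
K(n) = -6 + (13 + n)/(25 + n) (K(n) = -6 + (n + 13)/(n + 25) = -6 + (13 + n)/(25 + n))
-370/K(F)*18 = -370*(25 + 24)/(-137 - 5*24)*18 = -370*49/(-137 - 120)*18 = -370/((1/49)*(-257))*18 = -370/(-257/49)*18 = -370*(-49/257)*18 = (18130/257)*18 = 326340/257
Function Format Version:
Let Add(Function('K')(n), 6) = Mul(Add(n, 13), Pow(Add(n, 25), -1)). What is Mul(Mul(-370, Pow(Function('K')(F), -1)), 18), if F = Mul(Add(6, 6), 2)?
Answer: Rational(326340, 257) ≈ 1269.8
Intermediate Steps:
F = 24 (F = Mul(12, 2) = 24)
Function('K')(n) = Add(-6, Mul(Pow(Add(25, n), -1), Add(13, n))) (Function('K')(n) = Add(-6, Mul(Add(n, 13), Pow(Add(n, 25), -1))) = Add(-6, Mul(Add(13, n), Pow(Add(25, n), -1))) = Add(-6, Mul(Pow(Add(25, n), -1), Add(13, n))))
Mul(Mul(-370, Pow(Function('K')(F), -1)), 18) = Mul(Mul(-370, Pow(Mul(Pow(Add(25, 24), -1), Add(-137, Mul(-5, 24))), -1)), 18) = Mul(Mul(-370, Pow(Mul(Pow(49, -1), Add(-137, -120)), -1)), 18) = Mul(Mul(-370, Pow(Mul(Rational(1, 49), -257), -1)), 18) = Mul(Mul(-370, Pow(Rational(-257, 49), -1)), 18) = Mul(Mul(-370, Rational(-49, 257)), 18) = Mul(Rational(18130, 257), 18) = Rational(326340, 257)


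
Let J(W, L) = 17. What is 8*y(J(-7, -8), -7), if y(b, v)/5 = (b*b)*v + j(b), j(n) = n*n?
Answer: -69360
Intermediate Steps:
j(n) = n**2
y(b, v) = 5*b**2 + 5*v*b**2 (y(b, v) = 5*((b*b)*v + b**2) = 5*(b**2*v + b**2) = 5*(v*b**2 + b**2) = 5*(b**2 + v*b**2) = 5*b**2 + 5*v*b**2)
8*y(J(-7, -8), -7) = 8*(5*17**2*(1 - 7)) = 8*(5*289*(-6)) = 8*(-8670) = -69360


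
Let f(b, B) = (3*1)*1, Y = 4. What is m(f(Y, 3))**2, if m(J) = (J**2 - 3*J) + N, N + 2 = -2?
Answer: 16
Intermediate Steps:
N = -4 (N = -2 - 2 = -4)
f(b, B) = 3 (f(b, B) = 3*1 = 3)
m(J) = -4 + J**2 - 3*J (m(J) = (J**2 - 3*J) - 4 = -4 + J**2 - 3*J)
m(f(Y, 3))**2 = (-4 + 3**2 - 3*3)**2 = (-4 + 9 - 9)**2 = (-4)**2 = 16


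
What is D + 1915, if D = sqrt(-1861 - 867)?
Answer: 1915 + 2*I*sqrt(682) ≈ 1915.0 + 52.23*I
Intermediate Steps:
D = 2*I*sqrt(682) (D = sqrt(-2728) = 2*I*sqrt(682) ≈ 52.23*I)
D + 1915 = 2*I*sqrt(682) + 1915 = 1915 + 2*I*sqrt(682)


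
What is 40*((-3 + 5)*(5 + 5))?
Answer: 800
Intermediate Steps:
40*((-3 + 5)*(5 + 5)) = 40*(2*10) = 40*20 = 800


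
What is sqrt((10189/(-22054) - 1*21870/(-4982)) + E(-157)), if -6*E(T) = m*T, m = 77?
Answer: sqrt(13708490917699350183)/82404771 ≈ 44.931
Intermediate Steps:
E(T) = -77*T/6
sqrt((10189/(-22054) - 1*21870/(-4982)) + E(-157)) = sqrt((10189/(-22054) - 1*21870/(-4982)) - 77/6*(-157)) = sqrt((10189*(-1/22054) - 21870*(-1/4982)) + 12089/6) = sqrt((-10189/22054 + 10935/2491) + 12089/6) = sqrt(215779691/54936514 + 12089/6) = sqrt(166355548973/82404771) = sqrt(13708490917699350183)/82404771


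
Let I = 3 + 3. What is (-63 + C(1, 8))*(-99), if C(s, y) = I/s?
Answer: 5643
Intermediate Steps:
I = 6
C(s, y) = 6/s
(-63 + C(1, 8))*(-99) = (-63 + 6/1)*(-99) = (-63 + 6*1)*(-99) = (-63 + 6)*(-99) = -57*(-99) = 5643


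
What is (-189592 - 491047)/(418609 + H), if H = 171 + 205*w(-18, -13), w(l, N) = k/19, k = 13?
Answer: -12932141/7959485 ≈ -1.6247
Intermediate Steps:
w(l, N) = 13/19
H = 5914/19 (H = 171 + 205*(13/19) = 171 + 2665/19 = 5914/19 ≈ 311.26)
(-189592 - 491047)/(418609 + H) = (-189592 - 491047)/(418609 + 5914/19) = -680639/7959485/19 = -680639*19/7959485 = -12932141/7959485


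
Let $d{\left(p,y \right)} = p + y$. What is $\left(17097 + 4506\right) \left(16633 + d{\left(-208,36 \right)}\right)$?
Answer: $355606983$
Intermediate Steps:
$\left(17097 + 4506\right) \left(16633 + d{\left(-208,36 \right)}\right) = \left(17097 + 4506\right) \left(16633 + \left(-208 + 36\right)\right) = 21603 \left(16633 - 172\right) = 21603 \cdot 16461 = 355606983$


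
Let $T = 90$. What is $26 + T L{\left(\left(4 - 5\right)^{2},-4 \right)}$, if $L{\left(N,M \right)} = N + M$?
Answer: $-244$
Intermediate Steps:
$L{\left(N,M \right)} = M + N$
$26 + T L{\left(\left(4 - 5\right)^{2},-4 \right)} = 26 + 90 \left(-4 + \left(4 - 5\right)^{2}\right) = 26 + 90 \left(-4 + \left(-1\right)^{2}\right) = 26 + 90 \left(-4 + 1\right) = 26 + 90 \left(-3\right) = 26 - 270 = -244$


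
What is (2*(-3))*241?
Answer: -1446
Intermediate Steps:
(2*(-3))*241 = -6*241 = -1446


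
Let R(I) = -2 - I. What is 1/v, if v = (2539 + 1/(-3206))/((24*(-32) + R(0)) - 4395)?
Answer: -16558990/8140033 ≈ -2.0343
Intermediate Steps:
v = -8140033/16558990 (v = (2539 + 1/(-3206))/((24*(-32) + (-2 - 1*0)) - 4395) = (2539 - 1/3206)/((-768 + (-2 + 0)) - 4395) = 8140033/(3206*((-768 - 2) - 4395)) = 8140033/(3206*(-770 - 4395)) = (8140033/3206)/(-5165) = (8140033/3206)*(-1/5165) = -8140033/16558990 ≈ -0.49158)
1/v = 1/(-8140033/16558990) = -16558990/8140033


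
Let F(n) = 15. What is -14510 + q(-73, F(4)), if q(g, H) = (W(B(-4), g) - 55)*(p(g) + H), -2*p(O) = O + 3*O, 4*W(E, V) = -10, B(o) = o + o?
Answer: -47535/2 ≈ -23768.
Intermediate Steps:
B(o) = 2*o
W(E, V) = -5/2 (W(E, V) = (¼)*(-10) = -5/2)
p(O) = -2*O (p(O) = -(O + 3*O)/2 = -2*O)
q(g, H) = 115*g - 115*H/2 (q(g, H) = (-5/2 - 55)*(-2*g + H) = -115*(H - 2*g)/2 = 115*g - 115*H/2)
-14510 + q(-73, F(4)) = -14510 + (115*(-73) - 115/2*15) = -14510 + (-8395 - 1725/2) = -14510 - 18515/2 = -47535/2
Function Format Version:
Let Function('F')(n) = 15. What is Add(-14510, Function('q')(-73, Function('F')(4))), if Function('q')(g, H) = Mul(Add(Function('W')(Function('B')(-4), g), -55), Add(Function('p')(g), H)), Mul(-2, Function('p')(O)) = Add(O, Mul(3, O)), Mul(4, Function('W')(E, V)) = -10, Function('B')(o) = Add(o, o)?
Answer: Rational(-47535, 2) ≈ -23768.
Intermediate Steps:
Function('B')(o) = Mul(2, o)
Function('W')(E, V) = Rational(-5, 2) (Function('W')(E, V) = Mul(Rational(1, 4), -10) = Rational(-5, 2))
Function('p')(O) = Mul(-2, O) (Function('p')(O) = Mul(Rational(-1, 2), Add(O, Mul(3, O))) = Mul(Rational(-1, 2), Mul(4, O)) = Mul(-2, O))
Function('q')(g, H) = Add(Mul(115, g), Mul(Rational(-115, 2), H)) (Function('q')(g, H) = Mul(Add(Rational(-5, 2), -55), Add(Mul(-2, g), H)) = Mul(Rational(-115, 2), Add(H, Mul(-2, g))) = Add(Mul(115, g), Mul(Rational(-115, 2), H)))
Add(-14510, Function('q')(-73, Function('F')(4))) = Add(-14510, Add(Mul(115, -73), Mul(Rational(-115, 2), 15))) = Add(-14510, Add(-8395, Rational(-1725, 2))) = Add(-14510, Rational(-18515, 2)) = Rational(-47535, 2)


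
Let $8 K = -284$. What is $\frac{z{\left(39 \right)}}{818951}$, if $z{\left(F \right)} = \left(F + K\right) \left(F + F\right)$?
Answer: $\frac{39}{116993} \approx 0.00033335$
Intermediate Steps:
$K = - \frac{71}{2}$ ($K = \frac{1}{8} \left(-284\right) = - \frac{71}{2} \approx -35.5$)
$z{\left(F \right)} = 2 F \left(- \frac{71}{2} + F\right)$ ($z{\left(F \right)} = \left(F - \frac{71}{2}\right) \left(F + F\right) = \left(- \frac{71}{2} + F\right) 2 F = 2 F \left(- \frac{71}{2} + F\right)$)
$\frac{z{\left(39 \right)}}{818951} = \frac{39 \left(-71 + 2 \cdot 39\right)}{818951} = 39 \left(-71 + 78\right) \frac{1}{818951} = 39 \cdot 7 \cdot \frac{1}{818951} = 273 \cdot \frac{1}{818951} = \frac{39}{116993}$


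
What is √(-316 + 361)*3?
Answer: 9*√5 ≈ 20.125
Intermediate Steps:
√(-316 + 361)*3 = √45*3 = (3*√5)*3 = 9*√5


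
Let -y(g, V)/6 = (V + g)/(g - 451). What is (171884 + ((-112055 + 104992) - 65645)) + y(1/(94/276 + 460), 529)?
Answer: 2841647491390/28650539 ≈ 99183.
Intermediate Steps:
y(g, V) = -6*(V + g)/(-451 + g) (y(g, V) = -6*(V + g)/(g - 451) = -6*(V + g)/(-451 + g))
(171884 + ((-112055 + 104992) - 65645)) + y(1/(94/276 + 460), 529) = (171884 + ((-112055 + 104992) - 65645)) + 6*(-1*529 - 1/(94/276 + 460))/(-451 + 1/(94/276 + 460)) = (171884 + (-7063 - 65645)) + 6*(-529 - 1/(94*(1/276) + 460))/(-451 + 1/(94*(1/276) + 460)) = (171884 - 72708) + 6*(-529 - 1/(47/138 + 460))/(-451 + 1/(47/138 + 460)) = 99176 + 6*(-529 - 1/63527/138)/(-451 + 1/(63527/138)) = 99176 + 6*(-529 - 1*138/63527)/(-451 + 138/63527) = 99176 + 6*(-529 - 138/63527)/(-28650539/63527) = 99176 + 6*(-63527/28650539)*(-33605921/63527) = 99176 + 201635526/28650539 = 2841647491390/28650539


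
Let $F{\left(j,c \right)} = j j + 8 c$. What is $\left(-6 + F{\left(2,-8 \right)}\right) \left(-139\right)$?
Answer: $9174$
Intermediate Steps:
$F{\left(j,c \right)} = j^{2} + 8 c$
$\left(-6 + F{\left(2,-8 \right)}\right) \left(-139\right) = \left(-6 + \left(2^{2} + 8 \left(-8\right)\right)\right) \left(-139\right) = \left(-6 + \left(4 - 64\right)\right) \left(-139\right) = \left(-6 - 60\right) \left(-139\right) = \left(-66\right) \left(-139\right) = 9174$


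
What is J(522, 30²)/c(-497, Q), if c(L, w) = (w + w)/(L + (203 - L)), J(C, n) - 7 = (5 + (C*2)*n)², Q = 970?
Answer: 44805020968624/485 ≈ 9.2382e+10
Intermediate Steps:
J(C, n) = 7 + (5 + 2*C*n)² (J(C, n) = 7 + (5 + (C*2)*n)² = 7 + (5 + (2*C)*n)² = 7 + (5 + 2*C*n)²)
c(L, w) = 2*w/203 (c(L, w) = (2*w)/203 = (2*w)*(1/203) = 2*w/203)
J(522, 30²)/c(-497, Q) = (7 + (5 + 2*522*30²)²)/(((2/203)*970)) = (7 + (5 + 2*522*900)²)/(1940/203) = (7 + (5 + 939600)²)*(203/1940) = (7 + 939605²)*(203/1940) = (7 + 882857556025)*(203/1940) = 882857556032*(203/1940) = 44805020968624/485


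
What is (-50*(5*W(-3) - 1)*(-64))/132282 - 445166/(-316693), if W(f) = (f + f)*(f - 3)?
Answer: 120144599606/20946391713 ≈ 5.7358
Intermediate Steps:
W(f) = 2*f*(-3 + f) (W(f) = (2*f)*(-3 + f) = 2*f*(-3 + f))
(-50*(5*W(-3) - 1)*(-64))/132282 - 445166/(-316693) = (-50*(5*(2*(-3)*(-3 - 3)) - 1)*(-64))/132282 - 445166/(-316693) = (-50*(5*(2*(-3)*(-6)) - 1)*(-64))*(1/132282) - 445166*(-1/316693) = (-50*(5*36 - 1)*(-64))*(1/132282) + 445166/316693 = (-50*(180 - 1)*(-64))*(1/132282) + 445166/316693 = (-50*179*(-64))*(1/132282) + 445166/316693 = -8950*(-64)*(1/132282) + 445166/316693 = 572800*(1/132282) + 445166/316693 = 286400/66141 + 445166/316693 = 120144599606/20946391713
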